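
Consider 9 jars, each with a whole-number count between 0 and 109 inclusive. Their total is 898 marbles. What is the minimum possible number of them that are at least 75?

7

If only k of them are at least 75, the other 9 − k are at most 74, so the total is at most k·109 + (9 − k)·74.
This must reach 898, so k·109 + (9 − k)·74 ≥ 898, giving k ≥ 7.
Exactly 7 works: 7 values at 109 and 2 at 74 total 911; lower one of the high values by 13 (still ≥ 75) to hit 898.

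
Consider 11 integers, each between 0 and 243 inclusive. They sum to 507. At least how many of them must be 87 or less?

6

If only k of them are at most 87, the other 11 − k are at least 88, so the total is at least (11 − k)·88 + k·0.
This is ≤ 507, so (11 − k)·88 + 0k ≤ 507, which gives k ≥ 6.
Exactly 6 works: 6 values at 0 and 5 at 88 total 440; raise one of the low values by 67 (still ≤ 87) to hit 507.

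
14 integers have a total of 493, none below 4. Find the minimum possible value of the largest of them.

36

Some value must be at least ⌈493/14⌉ = 36, since 14 × 35 = 490 < 493.
Taking 11 copies of 35 and 3 copies of 36 gives exactly 493, so 36 is attained.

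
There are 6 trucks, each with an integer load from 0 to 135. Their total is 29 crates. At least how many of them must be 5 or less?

2

Each value above 5 is at least 6, contributing at least 6 − 0 = 6 above the floor 0.
The sum exceeds the floor total 0 by 29, so at most ⌊29/6⌋ = 4 exceed 5, and at least 2 are ≤ 5.
Exactly 2 works: 2 values at 0 and 4 at 6 total 24; raise one of the low values by 5 (still ≤ 5) to hit 29.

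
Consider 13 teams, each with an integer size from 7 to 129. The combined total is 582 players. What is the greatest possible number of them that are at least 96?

5

Suppose k of them are at least 96. Those contribute at least 96 each and the other 13 − k at least 7 each.
So the total is at least 96k + 7(13 − k) = 91 + 89k. This must be ≤ 582, giving k ≤ 5.
k = 5 is achieved by 5 values at 96 and 8 at 7, total 536; add 46 to one value (staying below 96) to reach 582.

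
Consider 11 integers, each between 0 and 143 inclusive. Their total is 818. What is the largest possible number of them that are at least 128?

6

If k of the values are ≥ 128, the total is ≥ 128k + 0(11 − k).
Setting 128k + 0(11 − k) ≤ 818 gives 128k ≤ 818, so k ≤ 6.
k = 6 is achieved by 6 values at 128 and 5 at 0, total 768; add 50 to one value (staying below 128) to reach 818.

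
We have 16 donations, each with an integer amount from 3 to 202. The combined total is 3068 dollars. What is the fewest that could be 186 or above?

7

If only k of them are at least 186, the other 16 − k are at most 185, so the total is at most k·202 + (16 − k)·185.
This must reach 3068, so k·202 + (16 − k)·185 ≥ 3068, giving k ≥ 7.
Exactly 7 works: 7 values at 202 and 9 at 185 total 3079; lower one of the high values by 11 (still ≥ 186) to hit 3068.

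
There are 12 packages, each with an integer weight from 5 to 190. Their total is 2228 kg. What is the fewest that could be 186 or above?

2

Suppose at most 12 − j of them reach 186; then j values are ≤ 185 and the rest ≤ 190.
The total is then ≤ 185·j + 190·(12 − j) = 2280 − 5j. For this to be ≥ 2228 we need j ≤ 10, so at least 12 − 10 = 2 must reach 186.
Exactly 2 works: 2 values at 190 and 10 at 185 total 2230; lower one of the high values by 2 (still ≥ 186) to hit 2228.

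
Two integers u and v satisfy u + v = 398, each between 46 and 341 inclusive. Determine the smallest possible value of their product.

19437

For a fixed sum, uv is smallest when u and v are as far apart as possible.
The extreme feasible split is u = 57, v = 341, giving uv = 19437.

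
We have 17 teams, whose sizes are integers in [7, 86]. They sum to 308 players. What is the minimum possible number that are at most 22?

Each value above 22 is at least 23, contributing at least 23 − 7 = 16 above the floor 7.
The sum exceeds the floor total 119 by 189, so at most ⌊189/16⌋ = 11 exceed 22, and at least 6 are ≤ 22.
Exactly 6 works: 6 values at 7 and 11 at 23 total 295; raise one of the low values by 13 (still ≤ 22) to hit 308.

6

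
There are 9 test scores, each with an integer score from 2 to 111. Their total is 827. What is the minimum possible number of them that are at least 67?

6

If only k of them are at least 67, the other 9 − k are at most 66, so the total is at most k·111 + (9 − k)·66.
This must reach 827, so k·111 + (9 − k)·66 ≥ 827, giving k ≥ 6.
Exactly 6 works: 6 values at 111 and 3 at 66 total 864; lower one of the high values by 37 (still ≥ 67) to hit 827.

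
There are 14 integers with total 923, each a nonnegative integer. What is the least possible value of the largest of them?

The 14 values sum to 923, so their maximum is at least ⌈923/14⌉ = 66.
Equality holds with 13 values of 66 and 1 value of 65.

66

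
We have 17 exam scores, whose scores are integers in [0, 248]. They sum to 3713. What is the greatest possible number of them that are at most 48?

2

Each value at 48 or below falls at least 248 − 48 = 200 short of the ceiling 248.
The ceiling total is 17 × 248 = 4216, and we need 3713, so at most ⌊(4216 − 3713)/200⌋ = 2 can be that low.
k = 2 is achieved by 2 values at 48 and 15 at 248, total 3816; lower one of the 248's by 103 (still > 48) to reach 3713.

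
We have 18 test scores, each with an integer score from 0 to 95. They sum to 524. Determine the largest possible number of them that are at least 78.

6

With k values at 78 or above and the rest at least 0, the sum is at least 0 + 78k.
Since the sum is 524, we need 78k ≤ 524, i.e. k ≤ 6.
k = 6 is achieved by 6 values at 78 and 12 at 0, total 468; add 56 to one value (staying below 78) to reach 524.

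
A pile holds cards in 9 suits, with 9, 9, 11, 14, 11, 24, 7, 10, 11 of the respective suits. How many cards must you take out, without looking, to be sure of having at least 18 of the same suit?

In the worst case you take as many as possible of each suit without reaching 18: 9 + 9 + 11 + 14 + 11 + 17 + 7 + 10 + 11 = 99.
The next one must give 18 of some suit, so 99 + 1 = 100.

100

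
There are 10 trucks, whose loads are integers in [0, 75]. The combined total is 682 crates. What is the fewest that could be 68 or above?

2

Each value short of 68 is at most 67, costing at least 75 − 67 = 8 against the maximum total of 750.
We can afford to lose at most 750 − 682 = 68, so at most ⌊68/8⌋ = 8 fall short, and at least 2 are ≥ 68.
Exactly 2 works: 2 values at 75 and 8 at 67 total 686; lower one of the high values by 4 (still ≥ 68) to hit 682.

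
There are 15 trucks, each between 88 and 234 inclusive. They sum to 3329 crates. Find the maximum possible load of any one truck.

To make one truck as large as possible, make the other 14 as small as possible.
The other 14 contribute at least 14 × 88 = 1232, leaving at most 3329 − 1232 = 2097.
But each truck is capped at 234, so the maximum is 234.
Achievable: one at 234 and the other 14 totalling 3095, which fits since 14 × 88 ≤ 3095 ≤ 14 × 234.

234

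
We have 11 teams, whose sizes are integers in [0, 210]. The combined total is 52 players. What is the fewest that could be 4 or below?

1

If only k of them are at most 4, the other 11 − k are at least 5, so the total is at least (11 − k)·5 + k·0.
This is ≤ 52, so (11 − k)·5 + 0k ≤ 52, which gives k ≥ 1.
Exactly 1 works: 1 value at 0 and 10 at 5 total 50; raise one of the low values by 2 (still ≤ 4) to hit 52.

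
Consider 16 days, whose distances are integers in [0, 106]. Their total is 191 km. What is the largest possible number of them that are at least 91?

With k values at 91 or above and the rest at least 0, the sum is at least 0 + 91k.
Since the sum is 191, we need 91k ≤ 191, i.e. k ≤ 2.
k = 2 is achieved by 2 values at 91 and 14 at 0, total 182; add 9 to one value (staying below 91) to reach 191.

2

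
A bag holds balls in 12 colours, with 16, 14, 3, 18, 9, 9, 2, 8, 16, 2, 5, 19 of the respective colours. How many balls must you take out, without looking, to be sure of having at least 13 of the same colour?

In the worst case you take as many as possible of each colour without reaching 13: 12 + 12 + 3 + 12 + 9 + 9 + 2 + 8 + 12 + 2 + 5 + 12 = 98.
The next one must give 13 of some colour, so 98 + 1 = 99.

99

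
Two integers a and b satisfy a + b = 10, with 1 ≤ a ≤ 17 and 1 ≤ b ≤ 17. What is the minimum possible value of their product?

9

Since a + b is fixed, pushing one of them to its bound minimizes the product.
The extreme feasible split is a = 1, b = 9, giving ab = 9.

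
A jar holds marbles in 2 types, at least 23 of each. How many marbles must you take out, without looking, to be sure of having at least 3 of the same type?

You could draw 2 of every type without reaching 3 of any — 4 in all.
One more forces 3 of some type, so 4 + 1 = 5.

5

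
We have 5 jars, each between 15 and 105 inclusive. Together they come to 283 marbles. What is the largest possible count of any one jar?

To make one jar as large as possible, make the other 4 as small as possible.
The other 4 contribute at least 4 × 15 = 60, leaving at most 283 − 60 = 223.
But each jar is capped at 105, so the maximum is 105.
Achievable: one at 105 and the other 4 totalling 178, which fits since 4 × 15 ≤ 178 ≤ 4 × 105.

105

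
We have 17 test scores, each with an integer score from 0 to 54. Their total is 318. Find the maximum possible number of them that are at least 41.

7

If k of the values are ≥ 41, the total is ≥ 41k + 0(17 − k).
Setting 41k + 0(17 − k) ≤ 318 gives 41k ≤ 318, so k ≤ 7.
k = 7 is achieved by 7 values at 41 and 10 at 0, total 287; add 31 to one value (staying below 41) to reach 318.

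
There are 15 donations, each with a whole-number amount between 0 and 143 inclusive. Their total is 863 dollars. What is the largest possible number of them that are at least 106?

8

If k of the values are ≥ 106, the total is ≥ 106k + 0(15 − k).
Setting 106k + 0(15 − k) ≤ 863 gives 106k ≤ 863, so k ≤ 8.
k = 8 is achieved by 8 values at 106 and 7 at 0, total 848; add 15 to one value (staying below 106) to reach 863.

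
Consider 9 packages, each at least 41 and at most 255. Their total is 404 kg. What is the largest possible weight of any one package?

Maximizing one value means minimizing the remaining 8.
The other 8 contribute at least 8 × 41 = 328, leaving at most 404 − 328 = 76.
Since 76 ≤ 255, this is achievable: one at 76 and 8 at 41.

76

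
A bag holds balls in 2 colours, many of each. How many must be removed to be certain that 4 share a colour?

7

You could draw 3 of every colour without reaching 4 of any — 6 in all.
One more forces 4 of some colour, so 6 + 1 = 7.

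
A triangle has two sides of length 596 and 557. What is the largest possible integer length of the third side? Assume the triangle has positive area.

1152

The third side must be less than 596 + 557 = 1153.
The largest integer below 1153 is 1152.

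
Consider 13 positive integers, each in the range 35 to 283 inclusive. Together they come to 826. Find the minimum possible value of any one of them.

35

To make one integer as small as possible, make the other 12 as large as possible.
The other 12 can take up 12 × 283 = 3396 ≥ 826 − 35, so one integer can sit at its floor of 35.
Achievable: one at 35 and the other 12 totalling 791, which fits since 12 × 35 ≤ 791 ≤ 12 × 283.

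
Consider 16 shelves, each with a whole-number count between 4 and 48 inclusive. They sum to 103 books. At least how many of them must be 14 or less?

If only k of them are at most 14, the other 16 − k are at least 15, so the total is at least (16 − k)·15 + k·4.
This is ≤ 103, so (16 − k)·15 + 4k ≤ 103, which gives k ≥ 13.
Exactly 13 works: 13 values at 4 and 3 at 15 total 97; raise one of the low values by 6 (still ≤ 14) to hit 103.

13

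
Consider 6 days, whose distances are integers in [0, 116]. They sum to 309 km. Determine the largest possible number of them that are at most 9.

Suppose k of them are at most 9. Those contribute at most 9 each and the rest at most 116 each.
So the total is at most 9k + 116(6 − k) = 696 − 107k. This must still be ≥ 309, so k ≤ 3.
k = 3 is achieved by 3 values at 9 and 3 at 116, total 375; lower one of the 116's by 66 (still > 9) to reach 309.

3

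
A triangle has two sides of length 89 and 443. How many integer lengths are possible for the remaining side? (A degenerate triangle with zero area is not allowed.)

177

The triangle inequality gives |89 − 443| < c < 89 + 443, i.e. 354 < c < 532.
So c can be any integer from 355 to 531: 177 values.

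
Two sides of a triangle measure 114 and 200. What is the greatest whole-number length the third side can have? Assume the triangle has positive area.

313

The third side must be less than 114 + 200 = 314.
The largest integer below 314 is 313.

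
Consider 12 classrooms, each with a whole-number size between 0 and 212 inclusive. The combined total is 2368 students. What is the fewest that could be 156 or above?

Each value short of 156 is at most 155, costing at least 212 − 155 = 57 against the maximum total of 2544.
We can afford to lose at most 2544 − 2368 = 176, so at most ⌊176/57⌋ = 3 fall short, and at least 9 are ≥ 156.
Exactly 9 works: 9 values at 212 and 3 at 155 total 2373; lower one of the high values by 5 (still ≥ 156) to hit 2368.

9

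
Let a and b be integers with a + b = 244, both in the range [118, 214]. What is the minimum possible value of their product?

ab = a(244 − a) is concave in a, so over [118, 126] it is minimized at an endpoint.
The extreme feasible split is a = 118, b = 126, giving ab = 14868.

14868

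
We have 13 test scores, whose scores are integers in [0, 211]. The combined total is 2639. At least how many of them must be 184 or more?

If only k of them are at least 184, the other 13 − k are at most 183, so the total is at most k·211 + (13 − k)·183.
This must reach 2639, so k·211 + (13 − k)·183 ≥ 2639, giving k ≥ 10.
Exactly 10 works: 10 values at 211 and 3 at 183 total 2659; lower one of the high values by 20 (still ≥ 184) to hit 2639.

10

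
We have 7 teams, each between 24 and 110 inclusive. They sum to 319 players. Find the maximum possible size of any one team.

Maximizing one value means minimizing the remaining 6.
The other 6 contribute at least 6 × 24 = 144, leaving at most 319 − 144 = 175.
But each team is capped at 110, so the maximum is 110.
Achievable: one at 110 and the other 6 totalling 209, which fits since 6 × 24 ≤ 209 ≤ 6 × 110.

110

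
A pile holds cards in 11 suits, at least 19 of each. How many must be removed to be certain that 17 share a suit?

You could draw 16 of every suit without reaching 17 of any — 176 in all.
One more forces 17 of some suit, so 176 + 1 = 177.

177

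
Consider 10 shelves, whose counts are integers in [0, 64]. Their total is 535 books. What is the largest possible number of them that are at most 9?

1

Each value at 9 or below falls at least 64 − 9 = 55 short of the ceiling 64.
The ceiling total is 10 × 64 = 640, and we need 535, so at most ⌊(640 − 535)/55⌋ = 1 can be that low.
k = 1 is achieved by 1 value at 9 and 9 at 64, total 585; lower one of the 64's by 50 (still > 9) to reach 535.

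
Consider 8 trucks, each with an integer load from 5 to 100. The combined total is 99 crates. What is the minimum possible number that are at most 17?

4

Each value above 17 is at least 18, contributing at least 18 − 5 = 13 above the floor 5.
The sum exceeds the floor total 40 by 59, so at most ⌊59/13⌋ = 4 exceed 17, and at least 4 are ≤ 17.
Exactly 4 works: 4 values at 5 and 4 at 18 total 92; raise one of the low values by 7 (still ≤ 17) to hit 99.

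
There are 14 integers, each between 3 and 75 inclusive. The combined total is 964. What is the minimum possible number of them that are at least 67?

5

Each value short of 67 is at most 66, costing at least 75 − 66 = 9 against the maximum total of 1050.
We can afford to lose at most 1050 − 964 = 86, so at most ⌊86/9⌋ = 9 fall short, and at least 5 are ≥ 67.
Exactly 5 works: 5 values at 75 and 9 at 66 total 969; lower one of the high values by 5 (still ≥ 67) to hit 964.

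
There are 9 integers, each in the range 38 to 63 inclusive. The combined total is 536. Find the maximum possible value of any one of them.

To make one integer as large as possible, make the other 8 as small as possible.
The other 8 contribute at least 8 × 38 = 304, leaving at most 536 − 304 = 232.
But each integer is capped at 63, so the maximum is 63.
Achievable: one at 63 and the other 8 totalling 473, which fits since 8 × 38 ≤ 473 ≤ 8 × 63.

63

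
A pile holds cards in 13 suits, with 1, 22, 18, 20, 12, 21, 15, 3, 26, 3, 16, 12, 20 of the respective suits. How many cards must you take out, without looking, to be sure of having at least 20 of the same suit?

In the worst case you take as many as possible of each suit without reaching 20: 1 + 19 + 18 + 19 + 12 + 19 + 15 + 3 + 19 + 3 + 16 + 12 + 19 = 175.
The next one must give 20 of some suit, so 175 + 1 = 176.

176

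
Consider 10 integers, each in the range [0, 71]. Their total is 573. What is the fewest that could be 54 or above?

3

Each value short of 54 is at most 53, costing at least 71 − 53 = 18 against the maximum total of 710.
We can afford to lose at most 710 − 573 = 137, so at most ⌊137/18⌋ = 7 fall short, and at least 3 are ≥ 54.
Exactly 3 works: 3 values at 71 and 7 at 53 total 584; lower one of the high values by 11 (still ≥ 54) to hit 573.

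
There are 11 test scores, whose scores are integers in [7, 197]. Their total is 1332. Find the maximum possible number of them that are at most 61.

Each value at 61 or below falls at least 197 − 61 = 136 short of the ceiling 197.
The ceiling total is 11 × 197 = 2167, and we need 1332, so at most ⌊(2167 − 1332)/136⌋ = 6 can be that low.
k = 6 is achieved by 6 values at 61 and 5 at 197, total 1351; lower one of the 197's by 19 (still > 61) to reach 1332.

6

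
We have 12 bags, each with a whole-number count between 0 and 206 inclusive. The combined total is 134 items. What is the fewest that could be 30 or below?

8

Each value above 30 is at least 31, contributing at least 31 − 0 = 31 above the floor 0.
The sum exceeds the floor total 0 by 134, so at most ⌊134/31⌋ = 4 exceed 30, and at least 8 are ≤ 30.
Exactly 8 works: 8 values at 0 and 4 at 31 total 124; raise one of the low values by 10 (still ≤ 30) to hit 134.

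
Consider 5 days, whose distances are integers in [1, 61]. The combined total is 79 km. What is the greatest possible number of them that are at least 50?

1

Suppose k of them are at least 50. Those contribute at least 50 each and the other 5 − k at least 1 each.
So the total is at least 50k + 1(5 − k) = 5 + 49k. This must be ≤ 79, giving k ≤ 1.
k = 1 is achieved by 1 value at 50 and 4 at 1, total 54; add 25 to one value (staying below 50) to reach 79.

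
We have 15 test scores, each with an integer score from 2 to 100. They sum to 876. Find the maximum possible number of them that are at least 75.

11

With k values at 75 or above and the rest at least 2, the sum is at least 30 + 73k.
Since the sum is 876, we need 73k ≤ 846, i.e. k ≤ 11.
k = 11 is achieved by 11 values at 75 and 4 at 2, total 833; add 43 to one value (staying below 75) to reach 876.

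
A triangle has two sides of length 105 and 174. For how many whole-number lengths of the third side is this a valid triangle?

The triangle inequality gives |105 − 174| < c < 105 + 174, i.e. 69 < c < 279.
So c can be any integer from 70 to 278: 209 values.

209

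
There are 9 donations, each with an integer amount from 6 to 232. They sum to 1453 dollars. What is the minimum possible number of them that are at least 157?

1

If only k of them are at least 157, the other 9 − k are at most 156, so the total is at most k·232 + (9 − k)·156.
This must reach 1453, so k·232 + (9 − k)·156 ≥ 1453, giving k ≥ 1.
Exactly 1 works: 1 value at 232 and 8 at 156 total 1480; lower one of the high values by 27 (still ≥ 157) to hit 1453.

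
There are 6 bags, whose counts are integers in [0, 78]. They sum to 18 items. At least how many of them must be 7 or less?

Each value above 7 is at least 8, contributing at least 8 − 0 = 8 above the floor 0.
The sum exceeds the floor total 0 by 18, so at most ⌊18/8⌋ = 2 exceed 7, and at least 4 are ≤ 7.
Exactly 4 works: 4 values at 0 and 2 at 8 total 16; raise one of the low values by 2 (still ≤ 7) to hit 18.

4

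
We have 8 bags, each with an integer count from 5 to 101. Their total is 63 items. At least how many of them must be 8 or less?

If only k of them are at most 8, the other 8 − k are at least 9, so the total is at least (8 − k)·9 + k·5.
This is ≤ 63, so (8 − k)·9 + 5k ≤ 63, which gives k ≥ 3.
Exactly 3 works: 3 values at 5 and 5 at 9 total 60; raise one of the low values by 3 (still ≤ 8) to hit 63.

3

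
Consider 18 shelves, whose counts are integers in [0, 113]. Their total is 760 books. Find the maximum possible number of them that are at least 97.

With k values at 97 or above and the rest at least 0, the sum is at least 0 + 97k.
Since the sum is 760, we need 97k ≤ 760, i.e. k ≤ 7.
k = 7 is achieved by 7 values at 97 and 11 at 0, total 679; add 81 to one value (staying below 97) to reach 760.

7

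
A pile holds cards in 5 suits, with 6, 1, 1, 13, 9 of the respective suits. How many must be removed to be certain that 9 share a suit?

25

In the worst case you take as many as possible of each suit without reaching 9: 6 + 1 + 1 + 8 + 8 = 24.
The next one must give 9 of some suit, so 24 + 1 = 25.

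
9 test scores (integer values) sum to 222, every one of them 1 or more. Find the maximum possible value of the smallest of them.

If every one of the 9 were at least 25, the total would be at least 9 × 25 = 225 > 222.
Achievable: 3 of them at 24 and 6 at 25 total 222.

24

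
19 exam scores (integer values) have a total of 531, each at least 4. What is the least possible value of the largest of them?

If every one of the 19 were at most 27, the total would be at most 19 × 27 = 513 < 531.
Taking 1 copy of 27 and 18 copies of 28 gives exactly 531, so 28 is attained.

28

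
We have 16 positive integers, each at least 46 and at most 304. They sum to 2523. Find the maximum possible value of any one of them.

Maximizing one value means minimizing the remaining 15.
The other 15 contribute at least 15 × 46 = 690, leaving at most 2523 − 690 = 1833.
But each integer is capped at 304, so the maximum is 304.
Achievable: one at 304 and the other 15 totalling 2219, which fits since 15 × 46 ≤ 2219 ≤ 15 × 304.

304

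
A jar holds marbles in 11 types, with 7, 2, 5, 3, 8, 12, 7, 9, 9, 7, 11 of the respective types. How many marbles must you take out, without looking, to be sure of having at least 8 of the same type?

67

In the worst case you take as many as possible of each type without reaching 8: 7 + 2 + 5 + 3 + 7 + 7 + 7 + 7 + 7 + 7 + 7 = 66.
The next one must give 8 of some type, so 66 + 1 = 67.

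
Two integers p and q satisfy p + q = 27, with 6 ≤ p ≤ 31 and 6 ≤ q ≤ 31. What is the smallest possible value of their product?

126

Since p + q is fixed, pushing one of them to its bound minimizes the product.
The extreme feasible split is p = 6, q = 21, giving pq = 126.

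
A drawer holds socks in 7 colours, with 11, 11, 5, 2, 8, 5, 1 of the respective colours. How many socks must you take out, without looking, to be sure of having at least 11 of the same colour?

In the worst case you take as many as possible of each colour without reaching 11: 10 + 10 + 5 + 2 + 8 + 5 + 1 = 41.
The next one must give 11 of some colour, so 41 + 1 = 42.

42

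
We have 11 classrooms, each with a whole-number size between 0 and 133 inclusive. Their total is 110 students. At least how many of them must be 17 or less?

If only k of them are at most 17, the other 11 − k are at least 18, so the total is at least (11 − k)·18 + k·0.
This is ≤ 110, so (11 − k)·18 + 0k ≤ 110, which gives k ≥ 5.
Exactly 5 works: 5 values at 0 and 6 at 18 total 108; raise one of the low values by 2 (still ≤ 17) to hit 110.

5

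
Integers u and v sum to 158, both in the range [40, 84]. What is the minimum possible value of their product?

Since u + v is fixed, pushing one of them to its bound minimizes the product.
The extreme feasible split is u = 74, v = 84, giving uv = 6216.

6216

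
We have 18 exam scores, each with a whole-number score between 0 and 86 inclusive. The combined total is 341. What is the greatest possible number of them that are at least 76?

4

Suppose k of them are at least 76. Those contribute at least 76 each and the other 18 − k at least 0 each.
So the total is at least 76k + 0(18 − k) = 0 + 76k. This must be ≤ 341, giving k ≤ 4.
k = 4 is achieved by 4 values at 76 and 14 at 0, total 304; add 37 to one value (staying below 76) to reach 341.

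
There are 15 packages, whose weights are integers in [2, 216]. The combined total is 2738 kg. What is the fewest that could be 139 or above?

Suppose at most 15 − j of them reach 139; then j values are ≤ 138 and the rest ≤ 216.
The total is then ≤ 138·j + 216·(15 − j) = 3240 − 78j. For this to be ≥ 2738 we need j ≤ 6, so at least 15 − 6 = 9 must reach 139.
Exactly 9 works: 9 values at 216 and 6 at 138 total 2772; lower one of the high values by 34 (still ≥ 139) to hit 2738.

9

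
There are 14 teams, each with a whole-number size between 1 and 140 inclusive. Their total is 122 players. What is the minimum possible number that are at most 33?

11

Let j be the number exceeding 33. Then the total is ≥ 34·j + 1·(14 − j) = 14 + 33j.
So 33j ≤ 108 and j ≤ 3; hence at least 14 − 3 = 11 are ≤ 33.
Exactly 11 works: 11 values at 1 and 3 at 34 total 113; raise one of the low values by 9 (still ≤ 33) to hit 122.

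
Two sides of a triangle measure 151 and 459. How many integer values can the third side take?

301

The triangle inequality gives |151 − 459| < c < 151 + 459, i.e. 308 < c < 610.
So c can be any integer from 309 to 609: 301 values.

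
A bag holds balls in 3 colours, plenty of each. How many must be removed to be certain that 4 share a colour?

You could draw 3 of every colour without reaching 4 of any — 9 in all.
One more forces 4 of some colour, so 9 + 1 = 10.

10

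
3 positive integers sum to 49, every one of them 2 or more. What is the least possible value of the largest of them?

If every one of the 3 were at most 16, the total would be at most 3 × 16 = 48 < 49.
Equality holds with 1 value of 17 and 2 values of 16.

17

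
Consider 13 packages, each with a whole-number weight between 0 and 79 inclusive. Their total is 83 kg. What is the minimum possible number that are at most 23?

10

Each value above 23 is at least 24, contributing at least 24 − 0 = 24 above the floor 0.
The sum exceeds the floor total 0 by 83, so at most ⌊83/24⌋ = 3 exceed 23, and at least 10 are ≤ 23.
Exactly 10 works: 10 values at 0 and 3 at 24 total 72; raise one of the low values by 11 (still ≤ 23) to hit 83.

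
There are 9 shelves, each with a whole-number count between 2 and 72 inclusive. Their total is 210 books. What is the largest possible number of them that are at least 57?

If k of the values are ≥ 57, the total is ≥ 57k + 2(9 − k).
Setting 57k + 2(9 − k) ≤ 210 gives 55k ≤ 192, so k ≤ 3.
k = 3 is achieved by 3 values at 57 and 6 at 2, total 183; add 27 to one value (staying below 57) to reach 210.

3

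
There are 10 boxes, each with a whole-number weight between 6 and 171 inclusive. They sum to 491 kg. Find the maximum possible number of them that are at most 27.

Suppose k of them are at most 27. Those contribute at most 27 each and the rest at most 171 each.
So the total is at most 27k + 171(10 − k) = 1710 − 144k. This must still be ≥ 491, so k ≤ 8.
k = 8 is achieved by 8 values at 27 and 2 at 171, total 558; lower one of the 171's by 67 (still > 27) to reach 491.

8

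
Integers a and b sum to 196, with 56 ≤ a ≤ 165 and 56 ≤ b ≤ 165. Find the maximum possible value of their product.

With a + b fixed, ab peaks when the two are closest together.
Taking a = 98 and b = 98 (both in [56, 165]) gives ab = 9604.

9604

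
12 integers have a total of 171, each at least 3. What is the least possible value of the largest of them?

15

The 12 values sum to 171, so their maximum is at least ⌈171/12⌉ = 15.
Achievable: 3 of them at 15 and 9 at 14 total 171.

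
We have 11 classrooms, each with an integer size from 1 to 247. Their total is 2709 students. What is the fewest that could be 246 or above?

7

If only k of them are at least 246, the other 11 − k are at most 245, so the total is at most k·247 + (11 − k)·245.
This must reach 2709, so k·247 + (11 − k)·245 ≥ 2709, giving k ≥ 7.
Exactly 7 works: 7 values at 247 and 4 at 245 total 2709.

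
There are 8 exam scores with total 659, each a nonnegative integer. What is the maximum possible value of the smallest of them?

The average is 659/8 < 83, so some value is ≤ 82.
Taking 5 copies of 82 and 3 copies of 83 gives exactly 659, so 82 is attained.

82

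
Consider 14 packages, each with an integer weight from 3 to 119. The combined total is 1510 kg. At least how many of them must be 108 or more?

1

Suppose at most 14 − j of them reach 108; then j values are ≤ 107 and the rest ≤ 119.
The total is then ≤ 107·j + 119·(14 − j) = 1666 − 12j. For this to be ≥ 1510 we need j ≤ 13, so at least 14 − 13 = 1 must reach 108.
Exactly 1 works: 1 value at 119 and 13 at 107 total 1510.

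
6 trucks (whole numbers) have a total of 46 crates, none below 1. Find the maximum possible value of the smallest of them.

7

If every one of the 6 were at least 8, the total would be at least 6 × 8 = 48 > 46.
Achievable: 2 of them at 7 and 4 at 8 total 46.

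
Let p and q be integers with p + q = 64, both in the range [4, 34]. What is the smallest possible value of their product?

For a fixed sum, pq is smallest when p and q are as far apart as possible.
The extreme feasible split is p = 30, q = 34, giving pq = 1020.

1020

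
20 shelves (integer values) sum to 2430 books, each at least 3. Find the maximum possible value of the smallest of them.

121

The average is 2430/20 < 122, so some value is ≤ 121.
Taking 10 copies of 121 and 10 copies of 122 gives exactly 2430, so 121 is attained.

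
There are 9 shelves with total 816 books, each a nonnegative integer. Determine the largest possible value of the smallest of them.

90

The 9 values sum to 816, so their minimum is at most ⌊816/9⌋ = 90.
Achievable: 3 of them at 90 and 6 at 91 total 816.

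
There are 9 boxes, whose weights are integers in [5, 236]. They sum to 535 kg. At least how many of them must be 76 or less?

3

Let j be the number exceeding 76. Then the total is ≥ 77·j + 5·(9 − j) = 45 + 72j.
So 72j ≤ 490 and j ≤ 6; hence at least 9 − 6 = 3 are ≤ 76.
Exactly 3 works: 3 values at 5 and 6 at 77 total 477; raise one of the low values by 58 (still ≤ 76) to hit 535.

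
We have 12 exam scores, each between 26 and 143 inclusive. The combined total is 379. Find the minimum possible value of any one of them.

26

Minimizing one value means maximizing the remaining 11.
The other 11 can take up 11 × 143 = 1573 ≥ 379 − 26, so one score can sit at its floor of 26.
Achievable: one at 26 and the other 11 totalling 353, which fits since 11 × 26 ≤ 353 ≤ 11 × 143.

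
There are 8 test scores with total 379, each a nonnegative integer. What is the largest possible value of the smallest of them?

47

If every one of the 8 were at least 48, the total would be at least 8 × 48 = 384 > 379.
Equality holds with 5 values of 47 and 3 values of 48.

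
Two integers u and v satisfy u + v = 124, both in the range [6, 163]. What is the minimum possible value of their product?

708

Since u + v is fixed, pushing one of them to its bound minimizes the product.
At the endpoint u = 6, v = 124 − 6 = 118, so uv = 6 × 118 = 708.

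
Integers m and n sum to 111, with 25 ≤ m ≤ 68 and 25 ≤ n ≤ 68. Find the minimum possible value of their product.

For a fixed sum, mn is smallest when m and n are as far apart as possible.
At the endpoint m = 43, n = 111 − 43 = 68, so mn = 43 × 68 = 2924.

2924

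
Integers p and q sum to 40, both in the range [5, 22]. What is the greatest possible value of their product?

For a fixed sum, the product pq is largest when p and q are as close as possible.
Taking p = 20 and q = 20 (both in [5, 22]) gives pq = 400.

400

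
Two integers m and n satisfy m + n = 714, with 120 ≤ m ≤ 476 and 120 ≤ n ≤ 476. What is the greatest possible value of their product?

127449

mn = m(714 − m) is maximized when m is as near 714/2 as the bounds allow.
Taking m = 357 and n = 357 (both in [120, 476]) gives mn = 127449.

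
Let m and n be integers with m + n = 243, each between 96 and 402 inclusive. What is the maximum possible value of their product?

14762

With m + n fixed, mn peaks when the two are closest together.
Taking m = 121 and n = 122 (both in [96, 402]) gives mn = 14762.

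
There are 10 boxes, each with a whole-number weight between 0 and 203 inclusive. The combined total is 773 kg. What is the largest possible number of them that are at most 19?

Each value at 19 or below falls at least 203 − 19 = 184 short of the ceiling 203.
The ceiling total is 10 × 203 = 2030, and we need 773, so at most ⌊(2030 − 773)/184⌋ = 6 can be that low.
k = 6 is achieved by 6 values at 19 and 4 at 203, total 926; lower one of the 203's by 153 (still > 19) to reach 773.

6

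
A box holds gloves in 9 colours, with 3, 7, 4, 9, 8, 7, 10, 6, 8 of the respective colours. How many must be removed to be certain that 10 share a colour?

62

In the worst case you take as many as possible of each colour without reaching 10: 3 + 7 + 4 + 9 + 8 + 7 + 9 + 6 + 8 = 61.
The next one must give 10 of some colour, so 61 + 1 = 62.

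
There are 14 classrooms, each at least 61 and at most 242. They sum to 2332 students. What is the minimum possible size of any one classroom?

Minimizing one value means maximizing the remaining 13.
The other 13 can take up 13 × 242 = 3146 ≥ 2332 − 61, so one classroom can sit at its floor of 61.
Achievable: one at 61 and the other 13 totalling 2271, which fits since 13 × 61 ≤ 2271 ≤ 13 × 242.

61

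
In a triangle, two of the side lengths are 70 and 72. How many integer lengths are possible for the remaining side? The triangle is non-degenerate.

The triangle inequality gives |70 − 72| < c < 70 + 72, i.e. 2 < c < 142.
So c can be any integer from 3 to 141: 139 values.

139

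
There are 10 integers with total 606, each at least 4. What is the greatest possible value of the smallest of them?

60

The 10 values sum to 606, so their minimum is at most ⌊606/10⌋ = 60.
Equality holds with 4 values of 60 and 6 values of 61.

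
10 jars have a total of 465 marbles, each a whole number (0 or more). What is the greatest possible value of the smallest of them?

46

The 10 values sum to 465, so their minimum is at most ⌊465/10⌋ = 46.
Equality holds with 5 values of 46 and 5 values of 47.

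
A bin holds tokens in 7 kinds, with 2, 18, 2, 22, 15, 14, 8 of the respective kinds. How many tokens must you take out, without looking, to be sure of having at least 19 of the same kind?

78

In the worst case you take as many as possible of each kind without reaching 19: 2 + 18 + 2 + 18 + 15 + 14 + 8 = 77.
The next one must give 19 of some kind, so 77 + 1 = 78.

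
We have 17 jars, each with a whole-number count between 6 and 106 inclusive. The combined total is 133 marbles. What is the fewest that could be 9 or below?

Let j be the number exceeding 9. Then the total is ≥ 10·j + 6·(17 − j) = 102 + 4j.
So 4j ≤ 31 and j ≤ 7; hence at least 17 − 7 = 10 are ≤ 9.
Exactly 10 works: 10 values at 6 and 7 at 10 total 130; raise one of the low values by 3 (still ≤ 9) to hit 133.

10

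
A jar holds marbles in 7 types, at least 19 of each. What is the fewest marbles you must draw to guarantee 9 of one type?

You could draw 8 of every type without reaching 9 of any — 56 in all.
One more forces 9 of some type, so 56 + 1 = 57.

57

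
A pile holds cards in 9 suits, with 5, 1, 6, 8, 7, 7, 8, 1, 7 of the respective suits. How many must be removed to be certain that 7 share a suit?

44

In the worst case you take as many as possible of each suit without reaching 7: 5 + 1 + 6 + 6 + 6 + 6 + 6 + 1 + 6 = 43.
The next one must give 7 of some suit, so 43 + 1 = 44.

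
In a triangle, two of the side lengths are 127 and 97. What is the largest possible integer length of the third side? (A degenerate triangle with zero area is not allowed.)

223

The third side must be less than 127 + 97 = 224.
The largest integer below 224 is 223.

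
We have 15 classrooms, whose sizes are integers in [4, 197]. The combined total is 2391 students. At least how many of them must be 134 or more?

7

If only k of them are at least 134, the other 15 − k are at most 133, so the total is at most k·197 + (15 − k)·133.
This must reach 2391, so k·197 + (15 − k)·133 ≥ 2391, giving k ≥ 7.
Exactly 7 works: 7 values at 197 and 8 at 133 total 2443; lower one of the high values by 52 (still ≥ 134) to hit 2391.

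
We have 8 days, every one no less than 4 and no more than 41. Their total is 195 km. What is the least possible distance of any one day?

To make one day as small as possible, make the other 7 as large as possible.
The other 7 can take up 7 × 41 = 287 ≥ 195 − 4, so one day can sit at its floor of 4.
Achievable: one at 4 and the other 7 totalling 191, which fits since 7 × 4 ≤ 191 ≤ 7 × 41.

4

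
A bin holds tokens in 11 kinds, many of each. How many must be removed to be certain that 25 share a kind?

265

In the worst case you draw 24 of each of the 11 kinds: 11 × 24 = 264.
One more forces 25 of some kind, so 264 + 1 = 265.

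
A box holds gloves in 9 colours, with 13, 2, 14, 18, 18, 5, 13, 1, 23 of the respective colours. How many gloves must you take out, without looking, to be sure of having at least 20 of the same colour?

In the worst case you take as many as possible of each colour without reaching 20: 13 + 2 + 14 + 18 + 18 + 5 + 13 + 1 + 19 = 103.
The next one must give 20 of some colour, so 103 + 1 = 104.

104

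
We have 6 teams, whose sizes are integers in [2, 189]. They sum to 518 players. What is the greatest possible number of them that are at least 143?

3

If k of the values are ≥ 143, the total is ≥ 143k + 2(6 − k).
Setting 143k + 2(6 − k) ≤ 518 gives 141k ≤ 506, so k ≤ 3.
k = 3 is achieved by 3 values at 143 and 3 at 2, total 435; add 83 to one value (staying below 143) to reach 518.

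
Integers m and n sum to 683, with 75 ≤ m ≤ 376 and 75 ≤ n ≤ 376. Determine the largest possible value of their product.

116622

With m + n fixed, mn peaks when the two are closest together.
Taking m = 341 and n = 342 (both in [75, 376]) gives mn = 116622.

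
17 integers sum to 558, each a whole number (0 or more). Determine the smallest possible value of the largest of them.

If every one of the 17 were at most 32, the total would be at most 17 × 32 = 544 < 558.
Taking 3 copies of 32 and 14 copies of 33 gives exactly 558, so 33 is attained.

33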